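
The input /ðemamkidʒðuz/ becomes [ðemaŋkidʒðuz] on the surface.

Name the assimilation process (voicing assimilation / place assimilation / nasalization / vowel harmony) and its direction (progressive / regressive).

/m/→[ŋ].
Each target copies a feature from the following segment, so the direction is regressive.

place assimilation, regressive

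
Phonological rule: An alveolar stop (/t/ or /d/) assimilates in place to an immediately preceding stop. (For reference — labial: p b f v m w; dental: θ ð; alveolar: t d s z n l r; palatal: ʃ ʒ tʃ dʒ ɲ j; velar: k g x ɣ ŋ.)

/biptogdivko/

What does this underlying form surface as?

/t/ after /p/ (labial) → [p]
/d/ after /g/ (velar) → [g]

[bippoggivko]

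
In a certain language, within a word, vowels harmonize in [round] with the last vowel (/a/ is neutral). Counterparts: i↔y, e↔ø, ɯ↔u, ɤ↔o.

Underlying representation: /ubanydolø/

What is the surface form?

no segment meets the rule's conditions; no change.

[ubanydolø]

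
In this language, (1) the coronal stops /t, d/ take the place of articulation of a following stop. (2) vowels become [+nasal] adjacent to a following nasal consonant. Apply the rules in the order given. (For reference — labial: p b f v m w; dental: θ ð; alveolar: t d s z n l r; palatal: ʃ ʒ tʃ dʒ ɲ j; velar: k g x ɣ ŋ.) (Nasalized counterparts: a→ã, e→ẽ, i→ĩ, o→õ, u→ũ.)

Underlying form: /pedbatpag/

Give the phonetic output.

[pebbappag]

Rule 1: /d/ before /b/ (labial) → [b]
Rule 1: /t/ before /p/ (labial) → [p]
After rule 1: pebbappag
Rule 2: no segment meets the rule's conditions; no change.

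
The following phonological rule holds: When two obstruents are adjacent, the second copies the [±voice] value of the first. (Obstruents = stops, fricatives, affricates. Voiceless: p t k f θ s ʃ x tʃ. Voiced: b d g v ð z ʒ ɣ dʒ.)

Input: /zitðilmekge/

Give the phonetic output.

/ð/ after /t/ (voiceless) → [θ]
/g/ after /k/ (voiceless) → [k]

[zitθilmekke]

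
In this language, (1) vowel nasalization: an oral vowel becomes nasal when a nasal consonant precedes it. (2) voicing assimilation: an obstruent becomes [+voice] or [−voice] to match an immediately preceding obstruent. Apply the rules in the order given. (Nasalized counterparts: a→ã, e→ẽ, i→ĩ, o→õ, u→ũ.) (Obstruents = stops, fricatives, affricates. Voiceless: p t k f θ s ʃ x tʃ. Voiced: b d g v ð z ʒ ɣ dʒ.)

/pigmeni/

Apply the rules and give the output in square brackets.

[pigmẽnĩ]

Rule 1: /e/ after nasal /m/ → [ẽ]
Rule 1: /i/ after nasal /n/ → [ĩ]
After rule 1: pigmẽnĩ
Rule 2: no segment meets the rule's conditions; no change.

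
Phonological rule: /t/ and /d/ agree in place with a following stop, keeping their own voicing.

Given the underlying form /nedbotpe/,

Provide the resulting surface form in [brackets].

/d/ before /b/ (labial) → [b]
/t/ before /p/ (labial) → [p]

[nebboppe]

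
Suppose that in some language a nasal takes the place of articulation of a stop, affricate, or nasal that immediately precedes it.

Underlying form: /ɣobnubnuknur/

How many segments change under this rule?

/n/ after /b/ (labial) → [m]
/n/ after /b/ (labial) → [m]
/n/ after /k/ (velar) → [ŋ]
3 segments change.

3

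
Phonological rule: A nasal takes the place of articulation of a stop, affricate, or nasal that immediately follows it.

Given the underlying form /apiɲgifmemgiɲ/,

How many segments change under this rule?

/ɲ/ before /g/ (velar) → [ŋ]
/m/ before /g/ (velar) → [ŋ]
2 segments change.

2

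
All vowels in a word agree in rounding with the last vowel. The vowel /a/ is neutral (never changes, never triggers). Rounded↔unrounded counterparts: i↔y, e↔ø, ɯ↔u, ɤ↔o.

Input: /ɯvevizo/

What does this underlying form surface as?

[uvøvyzo]

/ɯ/ harmonizes with /o/ ([+round]) → [u]
/e/ harmonizes with /o/ ([+round]) → [ø]
/i/ harmonizes with /o/ ([+round]) → [y]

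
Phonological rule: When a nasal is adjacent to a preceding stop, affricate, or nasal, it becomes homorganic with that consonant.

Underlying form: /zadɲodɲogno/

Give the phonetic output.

[zadnodnogŋo]

/ɲ/ after /d/ (alveolar) → [n]
/ɲ/ after /d/ (alveolar) → [n]
/n/ after /g/ (velar) → [ŋ]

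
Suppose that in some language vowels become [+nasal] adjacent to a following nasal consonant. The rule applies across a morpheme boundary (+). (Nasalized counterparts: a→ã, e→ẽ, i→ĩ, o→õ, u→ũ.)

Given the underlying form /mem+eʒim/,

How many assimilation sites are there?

2

/e/ before nasal /m/ → [ẽ]
/i/ before nasal /m/ → [ĩ]
2 segments change.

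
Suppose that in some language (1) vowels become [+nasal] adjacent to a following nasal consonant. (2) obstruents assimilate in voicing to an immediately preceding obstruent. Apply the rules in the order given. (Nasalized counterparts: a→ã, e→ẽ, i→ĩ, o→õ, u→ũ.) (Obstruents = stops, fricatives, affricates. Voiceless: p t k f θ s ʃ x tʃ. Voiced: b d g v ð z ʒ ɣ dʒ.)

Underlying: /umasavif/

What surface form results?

[ũmasavif]

Rule 1: /u/ before nasal /m/ → [ũ]
After rule 1: ũmasavif
Rule 2: no segment meets the rule's conditions; no change.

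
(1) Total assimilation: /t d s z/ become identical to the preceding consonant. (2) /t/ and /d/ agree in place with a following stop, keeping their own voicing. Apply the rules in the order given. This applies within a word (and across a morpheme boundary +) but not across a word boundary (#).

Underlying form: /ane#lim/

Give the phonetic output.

Rule 1: no segment meets the rule's conditions; no change.
After rule 1: ane#lim
Rule 2: no segment meets the rule's conditions; no change.

[ane#lim]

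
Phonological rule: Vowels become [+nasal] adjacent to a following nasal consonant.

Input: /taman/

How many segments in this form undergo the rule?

2

/a/ before nasal /m/ → [ã]
/a/ before nasal /n/ → [ã]
2 segments change.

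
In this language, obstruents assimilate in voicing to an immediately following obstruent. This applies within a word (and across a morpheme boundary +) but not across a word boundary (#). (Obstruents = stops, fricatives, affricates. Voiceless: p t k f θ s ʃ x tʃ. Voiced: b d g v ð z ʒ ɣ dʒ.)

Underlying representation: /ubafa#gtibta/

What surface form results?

/g/ before /t/ (voiceless) → [k]
/b/ before /t/ (voiceless) → [p]

[ubafa#ktipta]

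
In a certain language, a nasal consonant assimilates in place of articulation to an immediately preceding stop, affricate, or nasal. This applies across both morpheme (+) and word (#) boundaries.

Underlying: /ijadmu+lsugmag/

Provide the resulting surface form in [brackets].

[ijadnu+lsugŋag]

/m/ after /d/ (alveolar) → [n]
/m/ after /g/ (velar) → [ŋ]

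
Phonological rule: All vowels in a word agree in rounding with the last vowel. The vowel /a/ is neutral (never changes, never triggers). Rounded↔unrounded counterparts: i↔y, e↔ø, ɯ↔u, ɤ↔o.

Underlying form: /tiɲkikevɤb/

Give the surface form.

[tiɲkikevɤb]

no segment meets the rule's conditions; no change.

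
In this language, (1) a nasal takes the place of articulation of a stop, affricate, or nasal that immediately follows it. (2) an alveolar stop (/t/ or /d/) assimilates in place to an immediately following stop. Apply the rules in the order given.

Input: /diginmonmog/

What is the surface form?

[digimmommog]

Rule 1: /n/ before /m/ (labial) → [m]
Rule 1: /n/ before /m/ (labial) → [m]
After rule 1: digimmommog
Rule 2: no segment meets the rule's conditions; no change.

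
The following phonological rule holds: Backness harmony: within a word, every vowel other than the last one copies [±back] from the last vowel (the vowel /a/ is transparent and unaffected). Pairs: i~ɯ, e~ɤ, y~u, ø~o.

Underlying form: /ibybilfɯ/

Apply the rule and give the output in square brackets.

[ɯbubɯlfɯ]

/i/ harmonizes with /ɯ/ ([+back]) → [ɯ]
/y/ harmonizes with /ɯ/ ([+back]) → [u]
/i/ harmonizes with /ɯ/ ([+back]) → [ɯ]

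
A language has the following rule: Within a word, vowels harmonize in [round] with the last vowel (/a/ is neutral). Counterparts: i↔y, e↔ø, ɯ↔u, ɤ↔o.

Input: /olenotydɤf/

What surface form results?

[ɤlenɤtidɤf]

/o/ harmonizes with /ɤ/ ([-round]) → [ɤ]
/o/ harmonizes with /ɤ/ ([-round]) → [ɤ]
/y/ harmonizes with /ɤ/ ([-round]) → [i]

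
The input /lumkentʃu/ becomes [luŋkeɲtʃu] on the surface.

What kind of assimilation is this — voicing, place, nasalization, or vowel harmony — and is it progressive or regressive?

/m/→[ŋ] /n/→[ɲ].
Each target copies a feature from the following segment, so the direction is regressive.

place assimilation, regressive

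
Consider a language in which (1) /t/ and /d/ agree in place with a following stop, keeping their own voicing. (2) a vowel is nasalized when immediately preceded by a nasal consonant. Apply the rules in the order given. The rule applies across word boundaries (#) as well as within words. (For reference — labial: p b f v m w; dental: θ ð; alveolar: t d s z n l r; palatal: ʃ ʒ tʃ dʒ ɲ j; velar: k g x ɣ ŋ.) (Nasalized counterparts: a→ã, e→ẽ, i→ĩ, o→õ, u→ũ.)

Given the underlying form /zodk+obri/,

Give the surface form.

[zogk+obri]

Rule 1: /d/ before /k/ (velar) → [g]
After rule 1: zogk+obri
Rule 2: no segment meets the rule's conditions; no change.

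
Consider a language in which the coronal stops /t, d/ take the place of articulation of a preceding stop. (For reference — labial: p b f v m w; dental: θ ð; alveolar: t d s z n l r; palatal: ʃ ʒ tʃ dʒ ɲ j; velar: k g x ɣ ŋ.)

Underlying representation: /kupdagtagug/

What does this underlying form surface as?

[kupbagkagug]

/d/ after /p/ (labial) → [b]
/t/ after /g/ (velar) → [k]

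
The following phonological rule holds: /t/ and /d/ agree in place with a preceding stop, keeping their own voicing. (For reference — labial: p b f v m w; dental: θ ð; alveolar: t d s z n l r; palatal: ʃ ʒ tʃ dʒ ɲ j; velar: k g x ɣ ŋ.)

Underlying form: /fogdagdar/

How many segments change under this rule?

2

/d/ after /g/ (velar) → [g]
/d/ after /g/ (velar) → [g]
2 segments change.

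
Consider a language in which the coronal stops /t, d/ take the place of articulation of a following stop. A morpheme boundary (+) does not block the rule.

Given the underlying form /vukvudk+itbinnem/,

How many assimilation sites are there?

/d/ before /k/ (velar) → [g]
/t/ before /b/ (labial) → [p]
2 segments change.

2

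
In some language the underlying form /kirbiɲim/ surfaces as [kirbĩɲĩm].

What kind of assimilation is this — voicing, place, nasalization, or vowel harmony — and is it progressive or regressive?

nasalization, regressive

/i/→[ĩ] /i/→[ĩ].
Each target copies a feature from the following segment, so the direction is regressive.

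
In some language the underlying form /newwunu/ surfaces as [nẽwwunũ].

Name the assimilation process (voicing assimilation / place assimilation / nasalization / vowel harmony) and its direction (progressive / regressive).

nasalization, progressive

/e/→[ẽ] /u/→[ũ].
Each target copies a feature from the preceding segment, so the direction is progressive.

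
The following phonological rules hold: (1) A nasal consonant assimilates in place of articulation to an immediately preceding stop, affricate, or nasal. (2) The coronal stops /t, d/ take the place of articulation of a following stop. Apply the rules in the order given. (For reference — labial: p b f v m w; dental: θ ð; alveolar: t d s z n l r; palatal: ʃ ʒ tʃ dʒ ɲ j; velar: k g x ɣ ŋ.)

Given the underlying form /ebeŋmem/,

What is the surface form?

Rule 1: /m/ after /ŋ/ (velar) → [ŋ]
After rule 1: ebeŋŋem
Rule 2: no segment meets the rule's conditions; no change.

[ebeŋŋem]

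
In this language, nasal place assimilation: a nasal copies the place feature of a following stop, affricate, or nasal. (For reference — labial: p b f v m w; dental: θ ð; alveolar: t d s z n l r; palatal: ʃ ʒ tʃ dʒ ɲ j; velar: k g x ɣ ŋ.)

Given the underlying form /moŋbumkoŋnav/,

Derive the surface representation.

/ŋ/ before /b/ (labial) → [m]
/m/ before /k/ (velar) → [ŋ]
/ŋ/ before /n/ (alveolar) → [n]

[mombuŋkonnav]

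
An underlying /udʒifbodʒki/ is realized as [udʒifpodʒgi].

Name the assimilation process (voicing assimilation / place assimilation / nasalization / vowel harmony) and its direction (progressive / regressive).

/b/→[p] /k/→[g].
Each target copies a feature from the preceding segment, so the direction is progressive.

voicing assimilation, progressive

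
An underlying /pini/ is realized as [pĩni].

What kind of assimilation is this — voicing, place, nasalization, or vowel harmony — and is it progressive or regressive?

/i/→[ĩ].
Each target copies a feature from the following segment, so the direction is regressive.

nasalization, regressive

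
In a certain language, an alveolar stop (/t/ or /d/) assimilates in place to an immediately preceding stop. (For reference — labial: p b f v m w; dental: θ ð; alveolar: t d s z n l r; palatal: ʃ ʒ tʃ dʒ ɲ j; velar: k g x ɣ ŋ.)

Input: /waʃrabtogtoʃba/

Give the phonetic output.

[waʃrabpogkoʃba]

/t/ after /b/ (labial) → [p]
/t/ after /g/ (velar) → [k]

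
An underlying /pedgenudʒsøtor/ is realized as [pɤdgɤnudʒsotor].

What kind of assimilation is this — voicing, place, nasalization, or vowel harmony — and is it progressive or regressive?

vowel harmony, regressive

/e/→[ɤ] /e/→[ɤ] /ø/→[o].
Vowels agree with the last vowel, so the harmony is regressive.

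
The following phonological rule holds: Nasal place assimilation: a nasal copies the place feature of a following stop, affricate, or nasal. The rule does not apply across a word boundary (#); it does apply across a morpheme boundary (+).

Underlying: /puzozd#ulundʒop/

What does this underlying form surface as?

/n/ before /dʒ/ (palatal) → [ɲ]

[puzozd#uluɲdʒop]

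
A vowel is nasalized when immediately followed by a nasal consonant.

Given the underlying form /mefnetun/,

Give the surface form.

[mefnetũn]

/u/ before nasal /n/ → [ũ]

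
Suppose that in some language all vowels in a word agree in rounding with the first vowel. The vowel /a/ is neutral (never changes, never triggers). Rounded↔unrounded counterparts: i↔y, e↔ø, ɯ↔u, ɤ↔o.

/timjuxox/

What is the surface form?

[timjɯxɤx]

/u/ harmonizes with /i/ ([-round]) → [ɯ]
/o/ harmonizes with /i/ ([-round]) → [ɤ]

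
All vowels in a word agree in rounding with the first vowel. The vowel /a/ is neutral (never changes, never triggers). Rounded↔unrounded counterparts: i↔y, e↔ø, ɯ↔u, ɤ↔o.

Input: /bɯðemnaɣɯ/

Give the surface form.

no segment meets the rule's conditions; no change.

[bɯðemnaɣɯ]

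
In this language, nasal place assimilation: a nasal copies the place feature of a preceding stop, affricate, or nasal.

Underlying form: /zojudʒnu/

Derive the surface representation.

[zojudʒɲu]

/n/ after /dʒ/ (palatal) → [ɲ]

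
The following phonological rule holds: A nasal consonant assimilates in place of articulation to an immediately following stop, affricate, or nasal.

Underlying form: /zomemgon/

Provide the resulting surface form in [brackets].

[zomeŋgon]

/m/ before /g/ (velar) → [ŋ]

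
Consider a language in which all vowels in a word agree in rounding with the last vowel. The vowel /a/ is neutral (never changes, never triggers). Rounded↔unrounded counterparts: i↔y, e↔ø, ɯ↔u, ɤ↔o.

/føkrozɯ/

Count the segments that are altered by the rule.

/ø/ harmonizes with /ɯ/ ([-round]) → [e]
/o/ harmonizes with /ɯ/ ([-round]) → [ɤ]
2 segments change.

2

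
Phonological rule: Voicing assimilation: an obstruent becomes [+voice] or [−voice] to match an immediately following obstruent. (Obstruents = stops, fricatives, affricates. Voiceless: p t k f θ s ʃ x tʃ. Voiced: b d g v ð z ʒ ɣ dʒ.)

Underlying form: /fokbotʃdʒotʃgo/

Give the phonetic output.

/k/ before /b/ (voiced) → [g]
/tʃ/ before /dʒ/ (voiced) → [dʒ]
/tʃ/ before /g/ (voiced) → [dʒ]

[fogbodʒdʒodʒgo]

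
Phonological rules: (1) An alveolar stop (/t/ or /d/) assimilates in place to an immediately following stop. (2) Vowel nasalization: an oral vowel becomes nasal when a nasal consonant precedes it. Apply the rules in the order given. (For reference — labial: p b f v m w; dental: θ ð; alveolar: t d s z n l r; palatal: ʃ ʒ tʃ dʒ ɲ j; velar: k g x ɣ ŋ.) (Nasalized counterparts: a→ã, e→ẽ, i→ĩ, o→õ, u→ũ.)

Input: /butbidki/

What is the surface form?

[bupbigki]

Rule 1: /t/ before /b/ (labial) → [p]
Rule 1: /d/ before /k/ (velar) → [g]
After rule 1: bupbigki
Rule 2: no segment meets the rule's conditions; no change.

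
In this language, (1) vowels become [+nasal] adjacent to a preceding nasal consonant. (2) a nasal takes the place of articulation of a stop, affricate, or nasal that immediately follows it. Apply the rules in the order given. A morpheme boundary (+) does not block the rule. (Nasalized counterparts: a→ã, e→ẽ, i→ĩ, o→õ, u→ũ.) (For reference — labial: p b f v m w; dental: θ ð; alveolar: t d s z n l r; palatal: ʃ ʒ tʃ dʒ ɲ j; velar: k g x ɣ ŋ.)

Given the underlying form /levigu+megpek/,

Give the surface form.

[levigu+mẽgpek]

Rule 1: /e/ after nasal /m/ → [ẽ]
After rule 1: levigu+mẽgpek
Rule 2: no segment meets the rule's conditions; no change.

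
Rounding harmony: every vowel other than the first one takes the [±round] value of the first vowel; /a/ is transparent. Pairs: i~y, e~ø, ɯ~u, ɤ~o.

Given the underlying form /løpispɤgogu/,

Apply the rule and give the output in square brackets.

/i/ harmonizes with /ø/ ([+round]) → [y]
/ɤ/ harmonizes with /ø/ ([+round]) → [o]

[løpyspogogu]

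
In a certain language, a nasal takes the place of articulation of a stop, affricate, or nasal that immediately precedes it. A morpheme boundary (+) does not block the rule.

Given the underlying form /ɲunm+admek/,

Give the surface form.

[ɲunn+adnek]

/m/ after /n/ (alveolar) → [n]
/m/ after /d/ (alveolar) → [n]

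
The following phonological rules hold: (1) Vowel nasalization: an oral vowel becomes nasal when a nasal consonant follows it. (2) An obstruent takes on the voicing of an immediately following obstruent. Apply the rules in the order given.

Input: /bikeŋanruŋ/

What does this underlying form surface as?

[bikẽŋãnrũŋ]

Rule 1: /e/ before nasal /ŋ/ → [ẽ]
Rule 1: /a/ before nasal /n/ → [ã]
Rule 1: /u/ before nasal /ŋ/ → [ũ]
After rule 1: bikẽŋãnrũŋ
Rule 2: no segment meets the rule's conditions; no change.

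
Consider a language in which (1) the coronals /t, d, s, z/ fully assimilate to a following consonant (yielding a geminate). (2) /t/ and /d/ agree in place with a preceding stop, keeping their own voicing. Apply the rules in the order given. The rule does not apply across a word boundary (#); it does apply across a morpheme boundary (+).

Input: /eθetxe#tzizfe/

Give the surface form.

[eθexxe#zziffe]

Rule 1: /t/ before /x/ → [x] (total assimilation)
Rule 1: /t/ before /z/ → [z] (total assimilation)
Rule 1: /z/ before /f/ → [f] (total assimilation)
After rule 1: eθexxe#zziffe
Rule 2: no segment meets the rule's conditions; no change.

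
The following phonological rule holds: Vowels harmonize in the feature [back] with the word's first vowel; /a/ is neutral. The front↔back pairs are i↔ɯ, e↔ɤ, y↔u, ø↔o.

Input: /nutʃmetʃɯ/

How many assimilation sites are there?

1

/e/ harmonizes with /u/ ([+back]) → [ɤ]
1 segment changes.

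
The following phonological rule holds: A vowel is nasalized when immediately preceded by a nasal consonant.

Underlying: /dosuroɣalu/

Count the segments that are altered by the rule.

0

No segment meets the rule's conditions.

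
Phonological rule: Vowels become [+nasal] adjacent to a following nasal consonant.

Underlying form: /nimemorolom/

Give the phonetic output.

/i/ before nasal /m/ → [ĩ]
/e/ before nasal /m/ → [ẽ]
/o/ before nasal /m/ → [õ]

[nĩmẽmorolõm]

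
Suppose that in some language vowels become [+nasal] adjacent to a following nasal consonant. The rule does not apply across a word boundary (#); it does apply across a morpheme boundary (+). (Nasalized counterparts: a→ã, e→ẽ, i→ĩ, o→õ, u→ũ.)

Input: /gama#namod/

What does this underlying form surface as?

/a/ before nasal /m/ → [ã]
/a/ before nasal /m/ → [ã]

[gãma#nãmod]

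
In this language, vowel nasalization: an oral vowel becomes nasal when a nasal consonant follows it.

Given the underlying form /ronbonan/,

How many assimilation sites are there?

/o/ before nasal /n/ → [õ]
/o/ before nasal /n/ → [õ]
/a/ before nasal /n/ → [ã]
3 segments change.

3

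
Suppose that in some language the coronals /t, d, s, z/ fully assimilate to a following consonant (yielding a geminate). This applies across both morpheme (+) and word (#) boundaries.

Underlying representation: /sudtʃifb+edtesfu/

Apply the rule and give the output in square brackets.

/d/ before /tʃ/ → [tʃ] (total assimilation)
/d/ before /t/ → [t] (total assimilation)
/s/ before /f/ → [f] (total assimilation)

[sutʃtʃifb+etteffu]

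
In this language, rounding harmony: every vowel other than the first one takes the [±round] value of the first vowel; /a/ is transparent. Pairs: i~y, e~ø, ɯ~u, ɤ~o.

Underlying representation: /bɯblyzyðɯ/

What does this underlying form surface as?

[bɯbliziðɯ]

/y/ harmonizes with /ɯ/ ([-round]) → [i]
/y/ harmonizes with /ɯ/ ([-round]) → [i]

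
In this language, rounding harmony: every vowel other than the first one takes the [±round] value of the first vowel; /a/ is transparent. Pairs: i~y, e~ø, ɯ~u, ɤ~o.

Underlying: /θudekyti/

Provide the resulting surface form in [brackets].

[θudøkyty]

/e/ harmonizes with /u/ ([+round]) → [ø]
/i/ harmonizes with /u/ ([+round]) → [y]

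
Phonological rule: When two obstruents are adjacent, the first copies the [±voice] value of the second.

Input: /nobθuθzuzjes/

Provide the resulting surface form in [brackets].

/b/ before /θ/ (voiceless) → [p]
/θ/ before /z/ (voiced) → [ð]

[nopθuðzuzjes]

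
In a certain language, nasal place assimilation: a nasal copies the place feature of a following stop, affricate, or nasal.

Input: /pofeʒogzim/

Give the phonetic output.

no segment meets the rule's conditions; no change.

[pofeʒogzim]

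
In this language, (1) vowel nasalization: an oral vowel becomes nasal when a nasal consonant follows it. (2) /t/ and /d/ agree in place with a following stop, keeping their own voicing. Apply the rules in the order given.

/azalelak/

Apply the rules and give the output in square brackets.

[azalelak]

Rule 1: no segment meets the rule's conditions; no change.
After rule 1: azalelak
Rule 2: no segment meets the rule's conditions; no change.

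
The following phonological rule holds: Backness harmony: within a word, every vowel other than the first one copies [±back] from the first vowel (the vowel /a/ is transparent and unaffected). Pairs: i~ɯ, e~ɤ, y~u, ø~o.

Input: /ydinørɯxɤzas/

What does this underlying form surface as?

[ydinørixezas]

/ɯ/ harmonizes with /y/ ([-back]) → [i]
/ɤ/ harmonizes with /y/ ([-back]) → [e]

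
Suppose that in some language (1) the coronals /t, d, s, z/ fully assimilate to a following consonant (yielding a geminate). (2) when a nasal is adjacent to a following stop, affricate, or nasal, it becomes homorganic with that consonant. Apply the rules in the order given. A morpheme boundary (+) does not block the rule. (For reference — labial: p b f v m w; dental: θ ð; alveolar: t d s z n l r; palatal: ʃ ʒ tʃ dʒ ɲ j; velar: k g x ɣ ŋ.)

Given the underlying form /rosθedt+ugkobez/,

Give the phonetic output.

Rule 1: /s/ before /θ/ → [θ] (total assimilation)
Rule 1: /d/ before /t/ → [t] (total assimilation)
After rule 1: roθθett+ugkobez
Rule 2: no segment meets the rule's conditions; no change.

[roθθett+ugkobez]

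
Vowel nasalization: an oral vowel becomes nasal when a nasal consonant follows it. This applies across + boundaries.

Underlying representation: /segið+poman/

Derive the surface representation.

[segið+põmãn]

/o/ before nasal /m/ → [õ]
/a/ before nasal /n/ → [ã]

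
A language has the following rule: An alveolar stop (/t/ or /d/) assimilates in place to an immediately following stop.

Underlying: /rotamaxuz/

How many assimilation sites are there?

0

No segment meets the rule's conditions.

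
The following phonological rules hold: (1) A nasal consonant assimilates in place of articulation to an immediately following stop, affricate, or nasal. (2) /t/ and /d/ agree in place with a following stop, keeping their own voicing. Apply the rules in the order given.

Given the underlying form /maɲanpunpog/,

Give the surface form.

Rule 1: /n/ before /p/ (labial) → [m]
Rule 1: /n/ before /p/ (labial) → [m]
After rule 1: maɲampumpog
Rule 2: no segment meets the rule's conditions; no change.

[maɲampumpog]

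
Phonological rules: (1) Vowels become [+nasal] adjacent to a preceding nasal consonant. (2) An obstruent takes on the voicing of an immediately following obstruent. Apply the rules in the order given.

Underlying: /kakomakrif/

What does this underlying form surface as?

Rule 1: /a/ after nasal /m/ → [ã]
After rule 1: kakomãkrif
Rule 2: no segment meets the rule's conditions; no change.

[kakomãkrif]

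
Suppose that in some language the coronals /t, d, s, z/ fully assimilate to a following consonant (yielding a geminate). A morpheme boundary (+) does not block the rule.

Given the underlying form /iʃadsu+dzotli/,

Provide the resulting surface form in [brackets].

/d/ before /s/ → [s] (total assimilation)
/d/ before /z/ → [z] (total assimilation)
/t/ before /l/ → [l] (total assimilation)

[iʃassu+zzolli]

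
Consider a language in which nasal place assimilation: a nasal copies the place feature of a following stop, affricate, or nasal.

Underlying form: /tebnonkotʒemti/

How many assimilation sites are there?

/n/ before /k/ (velar) → [ŋ]
/m/ before /t/ (alveolar) → [n]
2 segments change.

2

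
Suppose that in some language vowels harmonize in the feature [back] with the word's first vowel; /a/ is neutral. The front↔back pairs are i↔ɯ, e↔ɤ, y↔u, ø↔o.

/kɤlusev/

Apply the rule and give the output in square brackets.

/e/ harmonizes with /ɤ/ ([+back]) → [ɤ]

[kɤlusɤv]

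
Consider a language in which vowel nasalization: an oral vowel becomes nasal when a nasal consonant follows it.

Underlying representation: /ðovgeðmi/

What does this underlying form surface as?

no segment meets the rule's conditions; no change.

[ðovgeðmi]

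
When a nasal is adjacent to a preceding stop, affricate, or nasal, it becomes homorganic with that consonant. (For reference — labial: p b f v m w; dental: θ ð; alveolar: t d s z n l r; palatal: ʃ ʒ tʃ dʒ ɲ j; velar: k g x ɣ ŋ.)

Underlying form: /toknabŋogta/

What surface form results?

[tokŋabmogta]

/n/ after /k/ (velar) → [ŋ]
/ŋ/ after /b/ (labial) → [m]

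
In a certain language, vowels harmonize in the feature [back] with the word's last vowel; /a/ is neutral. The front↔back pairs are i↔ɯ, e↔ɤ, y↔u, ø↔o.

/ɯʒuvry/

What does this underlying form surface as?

[iʒyvry]

/ɯ/ harmonizes with /y/ ([-back]) → [i]
/u/ harmonizes with /y/ ([-back]) → [y]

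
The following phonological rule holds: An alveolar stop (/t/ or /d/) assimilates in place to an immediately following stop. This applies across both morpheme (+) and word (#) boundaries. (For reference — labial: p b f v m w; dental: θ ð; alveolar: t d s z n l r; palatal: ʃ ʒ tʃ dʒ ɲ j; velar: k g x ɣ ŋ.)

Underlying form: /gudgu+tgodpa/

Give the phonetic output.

/d/ before /g/ (velar) → [g]
/t/ before /g/ (velar) → [k]
/d/ before /p/ (labial) → [b]

[guggu+kgobpa]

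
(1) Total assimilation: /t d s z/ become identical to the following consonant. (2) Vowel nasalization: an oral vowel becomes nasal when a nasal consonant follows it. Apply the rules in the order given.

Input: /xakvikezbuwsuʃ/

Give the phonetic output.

[xakvikebbuwsuʃ]

Rule 1: /z/ before /b/ → [b] (total assimilation)
After rule 1: xakvikebbuwsuʃ
Rule 2: no segment meets the rule's conditions; no change.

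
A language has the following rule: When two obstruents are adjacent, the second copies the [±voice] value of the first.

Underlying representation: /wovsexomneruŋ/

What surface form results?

[wovzexomneruŋ]

/s/ after /v/ (voiced) → [z]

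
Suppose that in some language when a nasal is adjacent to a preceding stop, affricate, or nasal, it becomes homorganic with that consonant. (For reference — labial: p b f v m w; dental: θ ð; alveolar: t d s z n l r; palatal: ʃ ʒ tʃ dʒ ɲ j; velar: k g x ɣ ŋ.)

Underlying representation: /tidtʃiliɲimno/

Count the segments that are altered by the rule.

1

/n/ after /m/ (labial) → [m]
1 segment changes.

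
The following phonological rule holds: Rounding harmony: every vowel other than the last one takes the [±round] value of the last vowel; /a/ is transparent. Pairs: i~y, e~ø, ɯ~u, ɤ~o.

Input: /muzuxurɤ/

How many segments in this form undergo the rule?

/u/ harmonizes with /ɤ/ ([-round]) → [ɯ]
/u/ harmonizes with /ɤ/ ([-round]) → [ɯ]
/u/ harmonizes with /ɤ/ ([-round]) → [ɯ]
3 segments change.

3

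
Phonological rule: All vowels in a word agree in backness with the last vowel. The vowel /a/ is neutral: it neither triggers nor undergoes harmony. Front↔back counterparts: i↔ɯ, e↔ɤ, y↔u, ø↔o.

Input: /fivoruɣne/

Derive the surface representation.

[fivøryɣne]

/o/ harmonizes with /e/ ([-back]) → [ø]
/u/ harmonizes with /e/ ([-back]) → [y]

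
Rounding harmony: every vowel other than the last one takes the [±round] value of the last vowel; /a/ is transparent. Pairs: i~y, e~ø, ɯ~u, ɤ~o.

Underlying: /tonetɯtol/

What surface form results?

[tonøtutol]

/e/ harmonizes with /o/ ([+round]) → [ø]
/ɯ/ harmonizes with /o/ ([+round]) → [u]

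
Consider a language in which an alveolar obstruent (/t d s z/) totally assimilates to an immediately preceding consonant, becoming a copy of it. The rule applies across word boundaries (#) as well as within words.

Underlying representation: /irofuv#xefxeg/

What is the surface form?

[irofuv#xefxeg]

no segment meets the rule's conditions; no change.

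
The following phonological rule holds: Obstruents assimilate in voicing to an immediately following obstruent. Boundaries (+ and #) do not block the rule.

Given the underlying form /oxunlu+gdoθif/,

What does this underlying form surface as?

no segment meets the rule's conditions; no change.

[oxunlu+gdoθif]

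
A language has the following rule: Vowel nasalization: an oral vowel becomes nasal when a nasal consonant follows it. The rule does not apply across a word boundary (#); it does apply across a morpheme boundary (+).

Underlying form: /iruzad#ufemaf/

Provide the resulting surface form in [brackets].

/e/ before nasal /m/ → [ẽ]

[iruzad#ufẽmaf]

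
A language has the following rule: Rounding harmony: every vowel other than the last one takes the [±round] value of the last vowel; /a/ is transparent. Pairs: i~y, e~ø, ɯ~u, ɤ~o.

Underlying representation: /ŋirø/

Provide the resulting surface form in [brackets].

[ŋyrø]

/i/ harmonizes with /ø/ ([+round]) → [y]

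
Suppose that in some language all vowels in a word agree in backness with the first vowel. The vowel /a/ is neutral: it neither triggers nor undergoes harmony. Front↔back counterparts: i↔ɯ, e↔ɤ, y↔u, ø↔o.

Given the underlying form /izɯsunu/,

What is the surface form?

[izisyny]

/ɯ/ harmonizes with /i/ ([-back]) → [i]
/u/ harmonizes with /i/ ([-back]) → [y]
/u/ harmonizes with /i/ ([-back]) → [y]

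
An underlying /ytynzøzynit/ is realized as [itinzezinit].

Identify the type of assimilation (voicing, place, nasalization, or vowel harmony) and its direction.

vowel harmony, regressive

/y/→[i] /y/→[i] /ø/→[e] /y/→[i].
Vowels agree with the last vowel, so the harmony is regressive.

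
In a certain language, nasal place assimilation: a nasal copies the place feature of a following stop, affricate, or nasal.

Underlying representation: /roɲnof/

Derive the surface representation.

[ronnof]

/ɲ/ before /n/ (alveolar) → [n]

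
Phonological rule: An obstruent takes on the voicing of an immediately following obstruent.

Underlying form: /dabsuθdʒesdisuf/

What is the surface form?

/b/ before /s/ (voiceless) → [p]
/θ/ before /dʒ/ (voiced) → [ð]
/s/ before /d/ (voiced) → [z]

[dapsuðdʒezdisuf]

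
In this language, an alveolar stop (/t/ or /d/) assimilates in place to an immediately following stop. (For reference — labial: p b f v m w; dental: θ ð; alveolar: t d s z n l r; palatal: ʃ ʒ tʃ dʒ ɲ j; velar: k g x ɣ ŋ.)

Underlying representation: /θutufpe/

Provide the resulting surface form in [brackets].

[θutufpe]

no segment meets the rule's conditions; no change.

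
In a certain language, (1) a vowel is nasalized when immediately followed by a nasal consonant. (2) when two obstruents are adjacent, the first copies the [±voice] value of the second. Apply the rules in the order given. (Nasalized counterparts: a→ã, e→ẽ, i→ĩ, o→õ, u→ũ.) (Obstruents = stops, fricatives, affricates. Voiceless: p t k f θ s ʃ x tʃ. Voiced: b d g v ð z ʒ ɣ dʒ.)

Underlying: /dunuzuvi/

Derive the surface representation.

Rule 1: /u/ before nasal /n/ → [ũ]
After rule 1: dũnuzuvi
Rule 2: no segment meets the rule's conditions; no change.

[dũnuzuvi]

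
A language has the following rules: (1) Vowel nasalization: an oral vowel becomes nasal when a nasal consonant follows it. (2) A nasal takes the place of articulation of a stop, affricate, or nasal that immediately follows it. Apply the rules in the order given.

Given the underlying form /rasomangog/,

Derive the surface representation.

Rule 1: /o/ before nasal /m/ → [õ]
Rule 1: /a/ before nasal /n/ → [ã]
After rule 1: rasõmãngog
Rule 2: /n/ before /g/ (velar) → [ŋ]

[rasõmãŋgog]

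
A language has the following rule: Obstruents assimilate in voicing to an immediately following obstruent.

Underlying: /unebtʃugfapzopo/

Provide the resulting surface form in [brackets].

/b/ before /tʃ/ (voiceless) → [p]
/g/ before /f/ (voiceless) → [k]
/p/ before /z/ (voiced) → [b]

[uneptʃukfabzopo]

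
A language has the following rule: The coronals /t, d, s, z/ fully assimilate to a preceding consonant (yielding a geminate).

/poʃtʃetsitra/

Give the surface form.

[poʃtʃettitra]

/s/ after /t/ → [t] (total assimilation)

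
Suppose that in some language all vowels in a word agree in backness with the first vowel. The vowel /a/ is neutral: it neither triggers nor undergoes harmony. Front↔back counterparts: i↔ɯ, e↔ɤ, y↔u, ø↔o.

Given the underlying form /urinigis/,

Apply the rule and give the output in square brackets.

[urɯnɯgɯs]

/i/ harmonizes with /u/ ([+back]) → [ɯ]
/i/ harmonizes with /u/ ([+back]) → [ɯ]
/i/ harmonizes with /u/ ([+back]) → [ɯ]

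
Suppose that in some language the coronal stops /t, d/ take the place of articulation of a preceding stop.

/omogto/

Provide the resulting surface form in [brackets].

[omogko]

/t/ after /g/ (velar) → [k]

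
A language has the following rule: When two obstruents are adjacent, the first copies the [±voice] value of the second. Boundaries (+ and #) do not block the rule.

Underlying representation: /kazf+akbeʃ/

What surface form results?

[kasf+agbeʃ]

/z/ before /f/ (voiceless) → [s]
/k/ before /b/ (voiced) → [g]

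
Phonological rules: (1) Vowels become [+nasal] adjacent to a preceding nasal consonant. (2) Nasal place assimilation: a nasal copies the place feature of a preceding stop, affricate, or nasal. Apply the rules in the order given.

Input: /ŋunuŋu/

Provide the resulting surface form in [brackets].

[ŋũnũŋũ]

Rule 1: /u/ after nasal /ŋ/ → [ũ]
Rule 1: /u/ after nasal /n/ → [ũ]
Rule 1: /u/ after nasal /ŋ/ → [ũ]
After rule 1: ŋũnũŋũ
Rule 2: no segment meets the rule's conditions; no change.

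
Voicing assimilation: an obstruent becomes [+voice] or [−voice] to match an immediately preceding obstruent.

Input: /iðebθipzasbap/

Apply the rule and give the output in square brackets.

[iðebðipsaspap]

/θ/ after /b/ (voiced) → [ð]
/z/ after /p/ (voiceless) → [s]
/b/ after /s/ (voiceless) → [p]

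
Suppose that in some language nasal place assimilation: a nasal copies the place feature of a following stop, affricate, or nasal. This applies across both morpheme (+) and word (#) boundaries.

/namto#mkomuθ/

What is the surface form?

/m/ before /t/ (alveolar) → [n]
/m/ before /k/ (velar) → [ŋ]

[nanto#ŋkomuθ]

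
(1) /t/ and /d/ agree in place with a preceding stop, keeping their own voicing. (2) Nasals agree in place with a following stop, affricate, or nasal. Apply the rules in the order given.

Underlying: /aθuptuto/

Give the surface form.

Rule 1: /t/ after /p/ (labial) → [p]
After rule 1: aθupputo
Rule 2: no segment meets the rule's conditions; no change.

[aθupputo]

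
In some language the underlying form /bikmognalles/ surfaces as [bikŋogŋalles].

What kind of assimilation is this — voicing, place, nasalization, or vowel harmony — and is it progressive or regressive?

/m/→[ŋ] /n/→[ŋ].
Each target copies a feature from the preceding segment, so the direction is progressive.

place assimilation, progressive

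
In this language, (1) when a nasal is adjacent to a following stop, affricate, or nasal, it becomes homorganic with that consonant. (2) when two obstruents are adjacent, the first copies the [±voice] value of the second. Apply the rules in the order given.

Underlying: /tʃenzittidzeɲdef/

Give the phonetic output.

[tʃenzittidzendef]

Rule 1: /ɲ/ before /d/ (alveolar) → [n]
After rule 1: tʃenzittidzendef
Rule 2: no segment meets the rule's conditions; no change.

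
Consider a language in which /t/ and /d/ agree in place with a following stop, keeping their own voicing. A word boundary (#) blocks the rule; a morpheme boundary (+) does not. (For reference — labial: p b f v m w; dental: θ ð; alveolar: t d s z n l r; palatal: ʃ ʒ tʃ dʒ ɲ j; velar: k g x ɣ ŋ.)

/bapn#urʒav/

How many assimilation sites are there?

0

No segment meets the rule's conditions.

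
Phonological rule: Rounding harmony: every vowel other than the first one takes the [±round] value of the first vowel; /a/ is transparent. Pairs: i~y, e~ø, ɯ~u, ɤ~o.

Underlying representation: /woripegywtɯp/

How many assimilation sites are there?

3

/i/ harmonizes with /o/ ([+round]) → [y]
/e/ harmonizes with /o/ ([+round]) → [ø]
/ɯ/ harmonizes with /o/ ([+round]) → [u]
3 segments change.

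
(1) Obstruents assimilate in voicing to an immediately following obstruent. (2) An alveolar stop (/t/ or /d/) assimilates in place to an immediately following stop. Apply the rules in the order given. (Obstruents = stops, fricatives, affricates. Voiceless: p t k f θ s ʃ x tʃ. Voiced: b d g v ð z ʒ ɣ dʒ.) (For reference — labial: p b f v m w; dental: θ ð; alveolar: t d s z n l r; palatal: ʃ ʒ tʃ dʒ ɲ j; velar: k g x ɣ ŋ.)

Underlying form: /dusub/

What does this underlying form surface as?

[dusub]

Rule 1: no segment meets the rule's conditions; no change.
After rule 1: dusub
Rule 2: no segment meets the rule's conditions; no change.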